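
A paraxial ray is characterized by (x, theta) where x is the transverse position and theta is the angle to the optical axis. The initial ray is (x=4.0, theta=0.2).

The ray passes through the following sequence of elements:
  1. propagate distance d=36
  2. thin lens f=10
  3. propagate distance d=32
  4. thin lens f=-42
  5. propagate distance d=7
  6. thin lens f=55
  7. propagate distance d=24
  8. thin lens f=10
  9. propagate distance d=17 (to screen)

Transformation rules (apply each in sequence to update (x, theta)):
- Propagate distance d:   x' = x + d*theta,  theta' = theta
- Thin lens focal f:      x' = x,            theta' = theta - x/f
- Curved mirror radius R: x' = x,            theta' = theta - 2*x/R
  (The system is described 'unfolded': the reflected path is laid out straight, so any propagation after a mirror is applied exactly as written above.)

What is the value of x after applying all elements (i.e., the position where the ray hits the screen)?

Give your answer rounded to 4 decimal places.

Initial: x=4.0000 theta=0.2000
After 1 (propagate distance d=36): x=11.2000 theta=0.2000
After 2 (thin lens f=10): x=11.2000 theta=-0.9200
After 3 (propagate distance d=32): x=-18.2400 theta=-0.9200
After 4 (thin lens f=-42): x=-18.2400 theta=-237/175 (≈-1.3543)
After 5 (propagate distance d=7): x=-27.7200 theta=-237/175 (≈-1.3543)
After 6 (thin lens f=55): x=-27.7200 theta=-744/875 (≈-0.8503)
After 7 (propagate distance d=24): x=-42111/875 (≈-48.1269) theta=-744/875 (≈-0.8503)
After 8 (thin lens f=10): x=-42111/875 (≈-48.1269) theta=3.9624
After 9 (propagate distance d=17 (to screen)): x=168297/8750 (≈19.2339) theta=3.9624
Rounded to 4 decimal places: x = 19.2339

Answer: 19.2339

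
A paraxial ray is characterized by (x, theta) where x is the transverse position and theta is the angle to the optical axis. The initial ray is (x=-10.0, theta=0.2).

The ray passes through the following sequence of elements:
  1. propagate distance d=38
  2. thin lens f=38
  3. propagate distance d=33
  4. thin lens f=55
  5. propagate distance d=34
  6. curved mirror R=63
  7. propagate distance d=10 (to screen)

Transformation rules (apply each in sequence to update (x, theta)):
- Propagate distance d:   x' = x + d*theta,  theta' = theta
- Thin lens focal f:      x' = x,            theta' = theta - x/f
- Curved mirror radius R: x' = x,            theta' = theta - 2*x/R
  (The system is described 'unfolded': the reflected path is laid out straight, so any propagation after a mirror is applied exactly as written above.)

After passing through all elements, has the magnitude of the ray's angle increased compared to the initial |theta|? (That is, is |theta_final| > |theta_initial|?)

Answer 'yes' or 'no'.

Initial: x=-10.0000 theta=0.2000
After 1 (propagate distance d=38): x=-2.4000 theta=0.2000
After 2 (thin lens f=38): x=-2.4000 theta=5/19 (≈0.2632)
After 3 (propagate distance d=33): x=597/95 (≈6.2842) theta=5/19 (≈0.2632)
After 4 (thin lens f=55): x=597/95 (≈6.2842) theta=778/5225 (≈0.1489)
After 5 (propagate distance d=34): x=59287/5225 (≈11.3468) theta=778/5225 (≈0.1489)
After 6 (curved mirror R=63): x=59287/5225 (≈11.3468) theta=-13912/65835 (≈-0.2113)
After 7 (propagate distance d=10 (to screen)): x=3039481/329175 (≈9.2336) theta=-13912/65835 (≈-0.2113)
|theta_initial|=0.2000 |theta_final|=13912/65835 (≈0.2113) -> increased

Answer: yes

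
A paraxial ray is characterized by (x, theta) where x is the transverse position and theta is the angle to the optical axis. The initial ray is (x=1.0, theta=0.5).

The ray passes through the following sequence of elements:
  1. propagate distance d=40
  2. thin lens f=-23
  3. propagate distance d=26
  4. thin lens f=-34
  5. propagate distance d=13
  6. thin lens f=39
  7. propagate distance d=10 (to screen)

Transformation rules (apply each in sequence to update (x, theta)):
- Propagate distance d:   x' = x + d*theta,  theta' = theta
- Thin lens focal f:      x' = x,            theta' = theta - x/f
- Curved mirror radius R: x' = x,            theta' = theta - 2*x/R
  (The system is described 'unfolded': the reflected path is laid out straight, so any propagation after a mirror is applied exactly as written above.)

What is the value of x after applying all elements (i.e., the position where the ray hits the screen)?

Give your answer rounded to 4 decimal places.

Initial: x=1.0000 theta=0.5000
After 1 (propagate distance d=40): x=21.0000 theta=0.5000
After 2 (thin lens f=-23): x=21.0000 theta=65/46 (≈1.4130)
After 3 (propagate distance d=26): x=1328/23 (≈57.7391) theta=65/46 (≈1.4130)
After 4 (thin lens f=-34): x=1328/23 (≈57.7391) theta=2433/782 (≈3.1113)
After 5 (propagate distance d=13): x=76781/782 (≈98.1854) theta=2433/782 (≈3.1113)
After 6 (thin lens f=39): x=76781/782 (≈98.1854) theta=9053/15249 (≈0.5937)
After 7 (propagate distance d=10 (to screen)): x=3175519/30498 (≈104.1222) theta=9053/15249 (≈0.5937)
Rounded to 4 decimal places: x = 104.1222

Answer: 104.1222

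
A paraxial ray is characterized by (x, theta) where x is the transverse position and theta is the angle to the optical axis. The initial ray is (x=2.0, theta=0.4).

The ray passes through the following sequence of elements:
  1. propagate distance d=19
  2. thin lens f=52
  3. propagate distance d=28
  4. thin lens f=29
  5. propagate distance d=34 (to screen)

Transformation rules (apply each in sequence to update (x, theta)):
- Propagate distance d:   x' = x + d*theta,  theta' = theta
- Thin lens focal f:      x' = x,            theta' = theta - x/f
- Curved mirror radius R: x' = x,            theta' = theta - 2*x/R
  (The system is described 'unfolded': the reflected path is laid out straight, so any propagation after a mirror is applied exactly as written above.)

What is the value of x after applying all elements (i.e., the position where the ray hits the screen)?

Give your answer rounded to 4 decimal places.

Answer: 4.6281

Derivation:
Initial: x=2.0000 theta=0.4000
After 1 (propagate distance d=19): x=9.6000 theta=0.4000
After 2 (thin lens f=52): x=9.6000 theta=14/65 (≈0.2154)
After 3 (propagate distance d=28): x=1016/65 (≈15.6308) theta=14/65 (≈0.2154)
After 4 (thin lens f=29): x=1016/65 (≈15.6308) theta=-122/377 (≈-0.3236)
After 5 (propagate distance d=34 (to screen)): x=8724/1885 (≈4.6281) theta=-122/377 (≈-0.3236)
Rounded to 4 decimal places: x = 4.6281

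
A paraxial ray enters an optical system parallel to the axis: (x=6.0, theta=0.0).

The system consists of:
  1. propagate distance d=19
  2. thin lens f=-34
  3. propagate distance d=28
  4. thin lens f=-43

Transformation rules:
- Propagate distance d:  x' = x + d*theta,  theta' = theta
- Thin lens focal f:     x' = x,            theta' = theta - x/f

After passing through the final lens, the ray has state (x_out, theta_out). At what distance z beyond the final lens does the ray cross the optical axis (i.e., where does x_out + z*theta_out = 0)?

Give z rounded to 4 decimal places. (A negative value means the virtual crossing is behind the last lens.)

Answer: -25.3905

Derivation:
Initial: x=6.0000 theta=0.0000
After 1 (propagate distance d=19): x=6.0000 theta=0.0000
After 2 (thin lens f=-34): x=6.0000 theta=3/17 (≈0.1765)
After 3 (propagate distance d=28): x=186/17 (≈10.9412) theta=3/17 (≈0.1765)
After 4 (thin lens f=-43): x=186/17 (≈10.9412) theta=315/731 (≈0.4309)
z_focus = -x_out/theta_out = -(186/17)/(315/731) = -2666/105 ≈ -25.3905
Rounded to 4 decimal places: z = -25.3905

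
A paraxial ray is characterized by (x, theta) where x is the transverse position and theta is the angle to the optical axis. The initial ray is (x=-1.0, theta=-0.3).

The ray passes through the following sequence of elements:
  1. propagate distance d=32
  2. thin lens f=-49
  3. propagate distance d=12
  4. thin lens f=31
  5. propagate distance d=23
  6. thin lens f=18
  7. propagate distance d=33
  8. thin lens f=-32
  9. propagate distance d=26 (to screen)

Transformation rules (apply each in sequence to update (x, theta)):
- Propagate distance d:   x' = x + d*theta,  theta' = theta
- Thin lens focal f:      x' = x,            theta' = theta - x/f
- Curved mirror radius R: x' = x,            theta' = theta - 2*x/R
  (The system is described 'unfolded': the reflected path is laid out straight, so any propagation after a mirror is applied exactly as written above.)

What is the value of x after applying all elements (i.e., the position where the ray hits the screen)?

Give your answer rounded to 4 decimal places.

Answer: 50.0844

Derivation:
Initial: x=-1.0000 theta=-0.3000
After 1 (propagate distance d=32): x=-10.6000 theta=-0.3000
After 2 (thin lens f=-49): x=-10.6000 theta=-253/490 (≈-0.5163)
After 3 (propagate distance d=12): x=-823/49 (≈-16.7959) theta=-253/490 (≈-0.5163)
After 4 (thin lens f=31): x=-823/49 (≈-16.7959) theta=387/15190 (≈0.0255)
After 5 (propagate distance d=23): x=-246229/15190 (≈-16.2099) theta=387/15190 (≈0.0255)
After 6 (thin lens f=18): x=-246229/15190 (≈-16.2099) theta=50639/54684 (≈0.9260)
After 7 (propagate distance d=33): x=1307771/91140 (≈14.3490) theta=50639/54684 (≈0.9260)
After 8 (thin lens f=-32): x=1307771/91140 (≈14.3490) theta=12025553/8749440 (≈1.3744)
After 9 (propagate distance d=26 (to screen)): x=219105197/4374720 (≈50.0844) theta=12025553/8749440 (≈1.3744)
Rounded to 4 decimal places: x = 50.0844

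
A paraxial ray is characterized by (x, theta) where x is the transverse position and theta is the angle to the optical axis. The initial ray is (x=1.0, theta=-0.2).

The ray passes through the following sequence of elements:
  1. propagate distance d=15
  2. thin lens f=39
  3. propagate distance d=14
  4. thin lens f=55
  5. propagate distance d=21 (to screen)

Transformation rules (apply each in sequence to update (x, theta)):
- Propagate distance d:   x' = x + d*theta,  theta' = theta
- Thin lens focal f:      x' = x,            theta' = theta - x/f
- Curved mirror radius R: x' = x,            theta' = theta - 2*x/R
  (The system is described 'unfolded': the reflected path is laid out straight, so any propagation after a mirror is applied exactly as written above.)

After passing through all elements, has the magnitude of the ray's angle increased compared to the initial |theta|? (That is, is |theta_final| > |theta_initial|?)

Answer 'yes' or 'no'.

Initial: x=1.0000 theta=-0.2000
After 1 (propagate distance d=15): x=-2.0000 theta=-0.2000
After 2 (thin lens f=39): x=-2.0000 theta=-29/195 (≈-0.1487)
After 3 (propagate distance d=14): x=-796/195 (≈-4.0821) theta=-29/195 (≈-0.1487)
After 4 (thin lens f=55): x=-796/195 (≈-4.0821) theta=-799/10725 (≈-0.0745)
After 5 (propagate distance d=21 (to screen)): x=-60559/10725 (≈-5.6465) theta=-799/10725 (≈-0.0745)
|theta_initial|=0.2000 |theta_final|=799/10725 (≈0.0745) -> not increased

Answer: no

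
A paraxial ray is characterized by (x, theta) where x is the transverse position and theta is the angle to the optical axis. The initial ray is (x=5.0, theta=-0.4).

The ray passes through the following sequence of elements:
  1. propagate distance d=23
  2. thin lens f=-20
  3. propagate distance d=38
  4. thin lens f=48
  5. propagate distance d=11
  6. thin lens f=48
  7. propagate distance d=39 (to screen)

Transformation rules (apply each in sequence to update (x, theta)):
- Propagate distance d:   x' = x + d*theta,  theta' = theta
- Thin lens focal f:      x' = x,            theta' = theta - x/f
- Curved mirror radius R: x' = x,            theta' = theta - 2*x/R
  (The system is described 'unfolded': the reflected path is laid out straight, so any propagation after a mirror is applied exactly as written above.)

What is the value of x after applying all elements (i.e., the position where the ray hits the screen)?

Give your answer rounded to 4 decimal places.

Initial: x=5.0000 theta=-0.4000
After 1 (propagate distance d=23): x=-4.2000 theta=-0.4000
After 2 (thin lens f=-20): x=-4.2000 theta=-0.6100
After 3 (propagate distance d=38): x=-27.3800 theta=-0.6100
After 4 (thin lens f=48): x=-27.3800 theta=-19/480 (≈-0.0396)
After 5 (propagate distance d=11): x=-66757/2400 (≈-27.8154) theta=-19/480 (≈-0.0396)
After 6 (thin lens f=48): x=-66757/2400 (≈-27.8154) theta=62197/115200 (≈0.5399)
After 7 (propagate distance d=39 (to screen)): x=-86517/12800 (≈-6.7591) theta=62197/115200 (≈0.5399)
Rounded to 4 decimal places: x = -6.7591

Answer: -6.7591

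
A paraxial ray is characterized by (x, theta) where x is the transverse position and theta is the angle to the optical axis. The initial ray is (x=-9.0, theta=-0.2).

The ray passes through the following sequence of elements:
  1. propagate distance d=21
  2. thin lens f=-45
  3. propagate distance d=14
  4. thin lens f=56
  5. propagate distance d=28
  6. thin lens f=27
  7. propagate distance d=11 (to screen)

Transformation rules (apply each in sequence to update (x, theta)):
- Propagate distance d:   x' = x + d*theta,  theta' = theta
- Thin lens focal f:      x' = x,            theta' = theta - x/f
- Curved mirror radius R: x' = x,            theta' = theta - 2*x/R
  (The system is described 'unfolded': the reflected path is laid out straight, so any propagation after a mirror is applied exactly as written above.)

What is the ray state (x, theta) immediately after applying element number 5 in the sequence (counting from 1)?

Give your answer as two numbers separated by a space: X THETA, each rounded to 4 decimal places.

Answer: -23.8667 -0.1343

Derivation:
Initial: x=-9.0000 theta=-0.2000
After 1 (propagate distance d=21): x=-13.2000 theta=-0.2000
After 2 (thin lens f=-45): x=-13.2000 theta=-37/75 (≈-0.4933)
After 3 (propagate distance d=14): x=-1508/75 (≈-20.1067) theta=-37/75 (≈-0.4933)
After 4 (thin lens f=56): x=-1508/75 (≈-20.1067) theta=-47/350 (≈-0.1343)
After 5 (propagate distance d=28): x=-358/15 (≈-23.8667) theta=-47/350 (≈-0.1343)
Rounded to 4 decimal places: x = -23.8667, theta = -0.1343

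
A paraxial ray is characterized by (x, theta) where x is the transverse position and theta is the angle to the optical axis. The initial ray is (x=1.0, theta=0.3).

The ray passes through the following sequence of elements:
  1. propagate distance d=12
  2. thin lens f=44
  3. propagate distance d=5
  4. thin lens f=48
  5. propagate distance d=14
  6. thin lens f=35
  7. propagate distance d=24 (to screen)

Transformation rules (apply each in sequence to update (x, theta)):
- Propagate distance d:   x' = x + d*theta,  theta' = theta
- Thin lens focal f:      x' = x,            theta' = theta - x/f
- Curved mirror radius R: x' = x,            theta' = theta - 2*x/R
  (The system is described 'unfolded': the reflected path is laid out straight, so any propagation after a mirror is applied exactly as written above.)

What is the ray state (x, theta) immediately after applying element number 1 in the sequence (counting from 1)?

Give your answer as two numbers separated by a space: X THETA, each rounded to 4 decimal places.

Answer: 4.6000 0.3000

Derivation:
Initial: x=1.0000 theta=0.3000
After 1 (propagate distance d=12): x=4.6000 theta=0.3000
Rounded to 4 decimal places: x = 4.6000, theta = 0.3000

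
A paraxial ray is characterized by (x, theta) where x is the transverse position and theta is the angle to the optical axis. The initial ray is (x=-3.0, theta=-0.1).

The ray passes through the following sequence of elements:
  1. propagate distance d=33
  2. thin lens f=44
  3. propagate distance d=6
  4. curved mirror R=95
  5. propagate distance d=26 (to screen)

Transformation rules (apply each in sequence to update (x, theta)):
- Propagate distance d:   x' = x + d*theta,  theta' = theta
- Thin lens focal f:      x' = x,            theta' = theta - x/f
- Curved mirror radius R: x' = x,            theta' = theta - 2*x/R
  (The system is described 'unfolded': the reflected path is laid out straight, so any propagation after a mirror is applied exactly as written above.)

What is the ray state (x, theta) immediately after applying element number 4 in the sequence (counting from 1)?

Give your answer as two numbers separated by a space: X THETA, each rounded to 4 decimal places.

Initial: x=-3.0000 theta=-0.1000
After 1 (propagate distance d=33): x=-6.3000 theta=-0.1000
After 2 (thin lens f=44): x=-6.3000 theta=19/440 (≈0.0432)
After 3 (propagate distance d=6): x=-1329/220 (≈-6.0409) theta=19/440 (≈0.0432)
After 4 (curved mirror R=95): x=-1329/220 (≈-6.0409) theta=7121/41800 (≈0.1704)
Rounded to 4 decimal places: x = -6.0409, theta = 0.1704

Answer: -6.0409 0.1704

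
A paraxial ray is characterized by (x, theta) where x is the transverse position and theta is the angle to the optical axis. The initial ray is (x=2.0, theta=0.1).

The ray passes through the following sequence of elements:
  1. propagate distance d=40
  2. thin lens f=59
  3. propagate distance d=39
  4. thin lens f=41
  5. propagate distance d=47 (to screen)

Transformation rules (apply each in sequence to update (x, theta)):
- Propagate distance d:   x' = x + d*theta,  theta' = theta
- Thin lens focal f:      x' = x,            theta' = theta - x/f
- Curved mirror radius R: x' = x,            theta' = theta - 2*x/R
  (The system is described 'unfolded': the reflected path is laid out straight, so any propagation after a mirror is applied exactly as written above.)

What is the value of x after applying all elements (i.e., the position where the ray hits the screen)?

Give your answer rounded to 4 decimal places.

Initial: x=2.0000 theta=0.1000
After 1 (propagate distance d=40): x=6.0000 theta=0.1000
After 2 (thin lens f=59): x=6.0000 theta=-1/590 (≈-0.0017)
After 3 (propagate distance d=39): x=3501/590 (≈5.9339) theta=-1/590 (≈-0.0017)
After 4 (thin lens f=41): x=3501/590 (≈5.9339) theta=-1771/12095 (≈-0.1464)
After 5 (propagate distance d=47 (to screen)): x=-22933/24190 (≈-0.9480) theta=-1771/12095 (≈-0.1464)
Rounded to 4 decimal places: x = -0.9480

Answer: -0.9480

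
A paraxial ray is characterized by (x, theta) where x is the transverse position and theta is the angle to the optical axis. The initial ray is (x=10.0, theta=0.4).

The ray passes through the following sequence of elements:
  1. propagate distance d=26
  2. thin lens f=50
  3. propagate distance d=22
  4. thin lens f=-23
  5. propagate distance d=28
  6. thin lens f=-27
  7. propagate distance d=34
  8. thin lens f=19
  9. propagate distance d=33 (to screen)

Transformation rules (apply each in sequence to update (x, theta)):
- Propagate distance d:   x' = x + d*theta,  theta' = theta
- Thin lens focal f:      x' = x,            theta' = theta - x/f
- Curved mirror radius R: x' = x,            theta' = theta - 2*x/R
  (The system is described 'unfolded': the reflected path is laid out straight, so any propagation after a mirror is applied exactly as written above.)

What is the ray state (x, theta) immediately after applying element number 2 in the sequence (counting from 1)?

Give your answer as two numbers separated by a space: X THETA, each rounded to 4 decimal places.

Initial: x=10.0000 theta=0.4000
After 1 (propagate distance d=26): x=20.4000 theta=0.4000
After 2 (thin lens f=50): x=20.4000 theta=-0.0080
Rounded to 4 decimal places: x = 20.4000, theta = -0.0080

Answer: 20.4000 -0.0080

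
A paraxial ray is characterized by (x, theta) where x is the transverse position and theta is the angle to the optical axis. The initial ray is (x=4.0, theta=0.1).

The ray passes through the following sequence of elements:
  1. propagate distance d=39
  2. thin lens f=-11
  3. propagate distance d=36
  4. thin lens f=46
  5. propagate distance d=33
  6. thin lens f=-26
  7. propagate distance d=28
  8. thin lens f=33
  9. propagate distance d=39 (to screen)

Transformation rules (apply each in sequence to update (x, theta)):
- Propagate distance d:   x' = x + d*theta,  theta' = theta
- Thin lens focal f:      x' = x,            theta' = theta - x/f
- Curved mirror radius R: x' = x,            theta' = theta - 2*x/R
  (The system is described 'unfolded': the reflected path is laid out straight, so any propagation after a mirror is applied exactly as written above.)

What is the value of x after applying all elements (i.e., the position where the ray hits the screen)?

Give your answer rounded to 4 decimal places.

Answer: 42.3606

Derivation:
Initial: x=4.0000 theta=0.1000
After 1 (propagate distance d=39): x=7.9000 theta=0.1000
After 2 (thin lens f=-11): x=7.9000 theta=9/11 (≈0.8182)
After 3 (propagate distance d=36): x=4109/110 (≈37.3545) theta=9/11 (≈0.8182)
After 4 (thin lens f=46): x=4109/110 (≈37.3545) theta=31/5060 (≈0.0061)
After 5 (propagate distance d=33): x=190037/5060 (≈37.5567) theta=31/5060 (≈0.0061)
After 6 (thin lens f=-26): x=190037/5060 (≈37.5567) theta=190843/131560 (≈1.4506)
After 7 (propagate distance d=28): x=5142283/65780 (≈78.1740) theta=190843/131560 (≈1.4506)
After 8 (thin lens f=33): x=5142283/65780 (≈78.1740) theta=-3986747/4341480 (≈-0.9183)
After 9 (propagate distance d=39 (to screen)): x=12260503/289432 (≈42.3606) theta=-3986747/4341480 (≈-0.9183)
Rounded to 4 decimal places: x = 42.3606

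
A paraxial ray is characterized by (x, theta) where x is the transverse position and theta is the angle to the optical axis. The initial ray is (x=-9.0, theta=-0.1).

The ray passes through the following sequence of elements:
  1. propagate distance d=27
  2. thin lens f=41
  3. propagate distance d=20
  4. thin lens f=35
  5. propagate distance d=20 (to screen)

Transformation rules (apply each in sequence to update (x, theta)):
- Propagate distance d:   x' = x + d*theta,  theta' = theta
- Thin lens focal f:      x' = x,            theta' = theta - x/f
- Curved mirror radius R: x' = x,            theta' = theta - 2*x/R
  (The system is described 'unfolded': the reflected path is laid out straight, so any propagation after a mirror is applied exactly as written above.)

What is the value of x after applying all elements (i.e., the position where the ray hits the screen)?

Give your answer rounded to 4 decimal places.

Answer: 0.2819

Derivation:
Initial: x=-9.0000 theta=-0.1000
After 1 (propagate distance d=27): x=-11.7000 theta=-0.1000
After 2 (thin lens f=41): x=-11.7000 theta=38/205 (≈0.1854)
After 3 (propagate distance d=20): x=-3277/410 (≈-7.9927) theta=38/205 (≈0.1854)
After 4 (thin lens f=35): x=-3277/410 (≈-7.9927) theta=5937/14350 (≈0.4137)
After 5 (propagate distance d=20 (to screen)): x=809/2870 (≈0.2819) theta=5937/14350 (≈0.4137)
Rounded to 4 decimal places: x = 0.2819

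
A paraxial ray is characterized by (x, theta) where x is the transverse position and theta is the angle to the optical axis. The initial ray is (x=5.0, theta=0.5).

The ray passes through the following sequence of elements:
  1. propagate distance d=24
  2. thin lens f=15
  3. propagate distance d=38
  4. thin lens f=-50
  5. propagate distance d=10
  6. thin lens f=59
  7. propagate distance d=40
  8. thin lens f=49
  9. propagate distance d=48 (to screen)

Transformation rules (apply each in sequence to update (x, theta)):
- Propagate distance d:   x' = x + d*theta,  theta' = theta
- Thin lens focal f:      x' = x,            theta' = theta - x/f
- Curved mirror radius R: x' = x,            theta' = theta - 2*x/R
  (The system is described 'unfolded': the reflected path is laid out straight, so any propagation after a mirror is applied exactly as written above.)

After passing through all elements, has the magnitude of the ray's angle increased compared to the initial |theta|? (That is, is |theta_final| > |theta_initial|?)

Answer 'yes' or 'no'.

Initial: x=5.0000 theta=0.5000
After 1 (propagate distance d=24): x=17.0000 theta=0.5000
After 2 (thin lens f=15): x=17.0000 theta=-19/30 (≈-0.6333)
After 3 (propagate distance d=38): x=-106/15 (≈-7.0667) theta=-19/30 (≈-0.6333)
After 4 (thin lens f=-50): x=-106/15 (≈-7.0667) theta=-581/750 (≈-0.7747)
After 5 (propagate distance d=10): x=-1111/75 (≈-14.8133) theta=-581/750 (≈-0.7747)
After 6 (thin lens f=59): x=-1111/75 (≈-14.8133) theta=-7723/14750 (≈-0.5236)
After 7 (propagate distance d=40): x=-6329/177 (≈-35.7571) theta=-7723/14750 (≈-0.5236)
After 8 (thin lens f=49): x=-6329/177 (≈-35.7571) theta=446969/2168250 (≈0.2061)
After 9 (propagate distance d=48 (to screen)): x=-28037869/1084125 (≈-25.8622) theta=446969/2168250 (≈0.2061)
|theta_initial|=0.5000 |theta_final|=446969/2168250 (≈0.2061) -> not increased

Answer: no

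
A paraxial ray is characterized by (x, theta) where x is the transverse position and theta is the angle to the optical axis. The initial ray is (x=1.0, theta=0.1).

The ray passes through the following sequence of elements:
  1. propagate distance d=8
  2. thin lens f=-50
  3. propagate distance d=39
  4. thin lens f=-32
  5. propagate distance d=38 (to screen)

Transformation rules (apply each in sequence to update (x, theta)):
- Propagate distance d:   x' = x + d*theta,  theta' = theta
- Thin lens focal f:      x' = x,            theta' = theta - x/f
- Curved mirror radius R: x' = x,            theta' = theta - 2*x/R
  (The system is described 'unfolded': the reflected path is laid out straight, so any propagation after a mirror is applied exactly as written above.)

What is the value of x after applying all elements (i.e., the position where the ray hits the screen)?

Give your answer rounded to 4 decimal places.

Answer: 20.7080

Derivation:
Initial: x=1.0000 theta=0.1000
After 1 (propagate distance d=8): x=1.8000 theta=0.1000
After 2 (thin lens f=-50): x=1.8000 theta=0.1360
After 3 (propagate distance d=39): x=7.1040 theta=0.1360
After 4 (thin lens f=-32): x=7.1040 theta=0.3580
After 5 (propagate distance d=38 (to screen)): x=20.7080 theta=0.3580
Rounded to 4 decimal places: x = 20.7080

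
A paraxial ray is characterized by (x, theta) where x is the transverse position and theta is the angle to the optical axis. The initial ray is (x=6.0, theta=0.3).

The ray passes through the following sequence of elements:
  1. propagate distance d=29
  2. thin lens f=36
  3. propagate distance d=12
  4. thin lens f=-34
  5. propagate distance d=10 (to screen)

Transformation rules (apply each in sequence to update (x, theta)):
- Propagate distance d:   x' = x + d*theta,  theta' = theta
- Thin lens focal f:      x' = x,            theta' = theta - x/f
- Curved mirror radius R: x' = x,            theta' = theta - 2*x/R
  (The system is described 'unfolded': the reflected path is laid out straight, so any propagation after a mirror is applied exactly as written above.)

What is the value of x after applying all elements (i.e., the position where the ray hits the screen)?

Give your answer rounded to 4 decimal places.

Initial: x=6.0000 theta=0.3000
After 1 (propagate distance d=29): x=14.7000 theta=0.3000
After 2 (thin lens f=36): x=14.7000 theta=-13/120 (≈-0.1083)
After 3 (propagate distance d=12): x=13.4000 theta=-13/120 (≈-0.1083)
After 4 (thin lens f=-34): x=13.4000 theta=583/2040 (≈0.2858)
After 5 (propagate distance d=10 (to screen)): x=16583/1020 (≈16.2578) theta=583/2040 (≈0.2858)
Rounded to 4 decimal places: x = 16.2578

Answer: 16.2578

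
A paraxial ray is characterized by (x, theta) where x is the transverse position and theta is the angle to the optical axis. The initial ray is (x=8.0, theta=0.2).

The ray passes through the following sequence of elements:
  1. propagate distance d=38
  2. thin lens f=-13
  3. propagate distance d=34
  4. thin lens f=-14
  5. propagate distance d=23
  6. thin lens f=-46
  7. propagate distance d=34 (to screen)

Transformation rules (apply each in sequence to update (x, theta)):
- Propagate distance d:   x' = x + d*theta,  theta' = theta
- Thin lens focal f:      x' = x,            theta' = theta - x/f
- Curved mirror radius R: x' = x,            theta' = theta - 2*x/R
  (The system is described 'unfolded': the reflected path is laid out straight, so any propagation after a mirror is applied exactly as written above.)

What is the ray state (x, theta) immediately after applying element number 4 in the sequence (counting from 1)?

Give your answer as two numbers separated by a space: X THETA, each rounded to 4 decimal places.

Answer: 63.2000 5.9143

Derivation:
Initial: x=8.0000 theta=0.2000
After 1 (propagate distance d=38): x=15.6000 theta=0.2000
After 2 (thin lens f=-13): x=15.6000 theta=1.4000
After 3 (propagate distance d=34): x=63.2000 theta=1.4000
After 4 (thin lens f=-14): x=63.2000 theta=207/35 (≈5.9143)
Rounded to 4 decimal places: x = 63.2000, theta = 5.9143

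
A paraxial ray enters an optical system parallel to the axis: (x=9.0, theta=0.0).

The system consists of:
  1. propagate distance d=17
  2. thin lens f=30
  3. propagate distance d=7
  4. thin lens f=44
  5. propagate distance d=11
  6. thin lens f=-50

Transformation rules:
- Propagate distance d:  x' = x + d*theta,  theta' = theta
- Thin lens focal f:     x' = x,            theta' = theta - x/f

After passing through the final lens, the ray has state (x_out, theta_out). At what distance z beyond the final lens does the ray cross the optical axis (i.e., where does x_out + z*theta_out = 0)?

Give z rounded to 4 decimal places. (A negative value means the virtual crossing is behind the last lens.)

Initial: x=9.0000 theta=0.0000
After 1 (propagate distance d=17): x=9.0000 theta=0.0000
After 2 (thin lens f=30): x=9.0000 theta=-0.3000
After 3 (propagate distance d=7): x=6.9000 theta=-0.3000
After 4 (thin lens f=44): x=6.9000 theta=-201/440 (≈-0.4568)
After 5 (propagate distance d=11): x=1.8750 theta=-201/440 (≈-0.4568)
After 6 (thin lens f=-50): x=1.8750 theta=-369/880 (≈-0.4193)
z_focus = -x_out/theta_out = -(1.8750)/(-369/880) = 550/123 ≈ 4.4715
Rounded to 4 decimal places: z = 4.4715

Answer: 4.4715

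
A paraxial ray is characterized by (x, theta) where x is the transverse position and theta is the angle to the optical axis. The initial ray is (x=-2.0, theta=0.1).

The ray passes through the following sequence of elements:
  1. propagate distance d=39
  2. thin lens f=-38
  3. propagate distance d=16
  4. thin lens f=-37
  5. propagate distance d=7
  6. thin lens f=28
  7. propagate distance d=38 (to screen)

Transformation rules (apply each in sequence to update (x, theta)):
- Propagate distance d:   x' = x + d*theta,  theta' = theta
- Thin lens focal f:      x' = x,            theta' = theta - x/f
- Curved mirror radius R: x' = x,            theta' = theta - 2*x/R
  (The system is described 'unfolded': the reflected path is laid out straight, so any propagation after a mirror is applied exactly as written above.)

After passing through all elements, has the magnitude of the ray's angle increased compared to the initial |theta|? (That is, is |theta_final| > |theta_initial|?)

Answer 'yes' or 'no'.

Answer: no

Derivation:
Initial: x=-2.0000 theta=0.1000
After 1 (propagate distance d=39): x=1.9000 theta=0.1000
After 2 (thin lens f=-38): x=1.9000 theta=0.1500
After 3 (propagate distance d=16): x=4.3000 theta=0.1500
After 4 (thin lens f=-37): x=4.3000 theta=197/740 (≈0.2662)
After 5 (propagate distance d=7): x=4561/740 (≈6.1635) theta=197/740 (≈0.2662)
After 6 (thin lens f=28): x=4561/740 (≈6.1635) theta=191/4144 (≈0.0461)
After 7 (propagate distance d=38 (to screen)): x=81999/10360 (≈7.9150) theta=191/4144 (≈0.0461)
|theta_initial|=0.1000 |theta_final|=191/4144 (≈0.0461) -> not increased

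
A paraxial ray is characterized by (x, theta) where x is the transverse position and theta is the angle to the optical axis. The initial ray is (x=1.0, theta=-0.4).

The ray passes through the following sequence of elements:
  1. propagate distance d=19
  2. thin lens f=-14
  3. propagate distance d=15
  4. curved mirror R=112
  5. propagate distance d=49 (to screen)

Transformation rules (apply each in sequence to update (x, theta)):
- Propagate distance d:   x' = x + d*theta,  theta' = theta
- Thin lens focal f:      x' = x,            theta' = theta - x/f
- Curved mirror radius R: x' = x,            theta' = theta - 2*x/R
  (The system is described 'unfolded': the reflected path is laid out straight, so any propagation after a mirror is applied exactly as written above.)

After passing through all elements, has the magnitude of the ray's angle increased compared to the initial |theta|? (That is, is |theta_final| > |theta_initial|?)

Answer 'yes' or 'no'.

Initial: x=1.0000 theta=-0.4000
After 1 (propagate distance d=19): x=-6.6000 theta=-0.4000
After 2 (thin lens f=-14): x=-6.6000 theta=-61/70 (≈-0.8714)
After 3 (propagate distance d=15): x=-1377/70 (≈-19.6714) theta=-61/70 (≈-0.8714)
After 4 (curved mirror R=112): x=-1377/70 (≈-19.6714) theta=-2039/3920 (≈-0.5202)
After 5 (propagate distance d=49 (to screen)): x=-25289/560 (≈-45.1589) theta=-2039/3920 (≈-0.5202)
|theta_initial|=0.4000 |theta_final|=2039/3920 (≈0.5202) -> increased

Answer: yes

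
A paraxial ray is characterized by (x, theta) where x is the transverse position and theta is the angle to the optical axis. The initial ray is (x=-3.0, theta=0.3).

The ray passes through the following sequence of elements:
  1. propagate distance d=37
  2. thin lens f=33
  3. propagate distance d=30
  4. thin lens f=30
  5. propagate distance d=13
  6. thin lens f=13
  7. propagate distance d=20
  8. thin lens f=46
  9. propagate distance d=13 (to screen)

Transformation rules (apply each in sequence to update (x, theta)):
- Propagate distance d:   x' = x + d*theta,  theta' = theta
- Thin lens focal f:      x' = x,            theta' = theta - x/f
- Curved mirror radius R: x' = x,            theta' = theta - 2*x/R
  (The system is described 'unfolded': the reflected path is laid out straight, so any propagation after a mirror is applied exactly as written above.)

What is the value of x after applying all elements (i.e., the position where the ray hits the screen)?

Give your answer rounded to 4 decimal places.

Answer: -16.0154

Derivation:
Initial: x=-3.0000 theta=0.3000
After 1 (propagate distance d=37): x=8.1000 theta=0.3000
After 2 (thin lens f=33): x=8.1000 theta=3/55 (≈0.0545)
After 3 (propagate distance d=30): x=1071/110 (≈9.7364) theta=3/55 (≈0.0545)
After 4 (thin lens f=30): x=1071/110 (≈9.7364) theta=-0.2700
After 5 (propagate distance d=13): x=6849/1100 (≈6.2264) theta=-0.2700
After 6 (thin lens f=13): x=6849/1100 (≈6.2264) theta=-1071/1430 (≈-0.7490)
After 7 (propagate distance d=20): x=-125163/14300 (≈-8.7527) theta=-1071/1430 (≈-0.7490)
After 8 (thin lens f=46): x=-125163/14300 (≈-8.7527) theta=-28269/50600 (≈-0.5587)
After 9 (propagate distance d=13 (to screen)): x=-10534959/657800 (≈-16.0154) theta=-28269/50600 (≈-0.5587)
Rounded to 4 decimal places: x = -16.0154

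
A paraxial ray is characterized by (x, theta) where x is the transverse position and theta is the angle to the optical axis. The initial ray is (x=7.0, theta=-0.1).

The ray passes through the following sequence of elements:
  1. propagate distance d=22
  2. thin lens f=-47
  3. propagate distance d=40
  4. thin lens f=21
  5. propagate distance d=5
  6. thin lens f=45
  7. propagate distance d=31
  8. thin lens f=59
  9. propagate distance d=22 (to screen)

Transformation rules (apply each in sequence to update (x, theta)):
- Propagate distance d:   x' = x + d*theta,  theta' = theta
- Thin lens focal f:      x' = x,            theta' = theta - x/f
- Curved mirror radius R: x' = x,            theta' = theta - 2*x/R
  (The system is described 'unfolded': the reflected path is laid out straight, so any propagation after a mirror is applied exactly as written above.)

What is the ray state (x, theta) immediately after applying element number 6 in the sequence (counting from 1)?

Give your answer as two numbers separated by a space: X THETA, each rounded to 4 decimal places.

Answer: 3.7326 -0.3134

Derivation:
Initial: x=7.0000 theta=-0.1000
After 1 (propagate distance d=22): x=4.8000 theta=-0.1000
After 2 (thin lens f=-47): x=4.8000 theta=1/470 (≈0.0021)
After 3 (propagate distance d=40): x=1148/235 (≈4.8851) theta=1/470 (≈0.0021)
After 4 (thin lens f=21): x=1148/235 (≈4.8851) theta=-65/282 (≈-0.2305)
After 5 (propagate distance d=5): x=5263/1410 (≈3.7326) theta=-65/282 (≈-0.2305)
After 6 (thin lens f=45): x=5263/1410 (≈3.7326) theta=-9944/31725 (≈-0.3134)
Rounded to 4 decimal places: x = 3.7326, theta = -0.3134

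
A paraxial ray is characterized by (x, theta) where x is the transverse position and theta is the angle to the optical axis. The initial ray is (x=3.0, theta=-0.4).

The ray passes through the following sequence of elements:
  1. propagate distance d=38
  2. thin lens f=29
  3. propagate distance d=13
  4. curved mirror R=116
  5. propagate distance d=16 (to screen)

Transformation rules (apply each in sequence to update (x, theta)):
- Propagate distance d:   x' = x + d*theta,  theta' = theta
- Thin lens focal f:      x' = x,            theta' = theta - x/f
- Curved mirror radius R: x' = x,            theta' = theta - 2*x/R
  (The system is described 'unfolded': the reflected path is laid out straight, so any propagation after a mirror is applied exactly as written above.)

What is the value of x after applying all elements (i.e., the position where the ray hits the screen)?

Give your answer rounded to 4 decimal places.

Initial: x=3.0000 theta=-0.4000
After 1 (propagate distance d=38): x=-12.2000 theta=-0.4000
After 2 (thin lens f=29): x=-12.2000 theta=3/145 (≈0.0207)
After 3 (propagate distance d=13): x=-346/29 (≈-11.9310) theta=3/145 (≈0.0207)
After 4 (curved mirror R=116): x=-346/29 (≈-11.9310) theta=952/4205 (≈0.2264)
After 5 (propagate distance d=16 (to screen)): x=-34938/4205 (≈-8.3087) theta=952/4205 (≈0.2264)
Rounded to 4 decimal places: x = -8.3087

Answer: -8.3087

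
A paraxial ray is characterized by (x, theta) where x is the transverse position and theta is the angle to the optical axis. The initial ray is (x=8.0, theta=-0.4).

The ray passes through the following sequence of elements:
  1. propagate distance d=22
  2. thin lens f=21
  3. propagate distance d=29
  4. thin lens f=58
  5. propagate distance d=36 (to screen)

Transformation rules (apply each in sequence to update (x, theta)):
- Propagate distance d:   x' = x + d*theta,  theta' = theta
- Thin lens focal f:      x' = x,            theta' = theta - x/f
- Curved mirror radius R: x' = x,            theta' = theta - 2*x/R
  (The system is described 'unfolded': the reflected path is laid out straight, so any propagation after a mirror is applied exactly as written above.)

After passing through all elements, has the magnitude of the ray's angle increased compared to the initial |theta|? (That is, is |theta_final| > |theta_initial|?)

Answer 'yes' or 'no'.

Answer: no

Derivation:
Initial: x=8.0000 theta=-0.4000
After 1 (propagate distance d=22): x=-0.8000 theta=-0.4000
After 2 (thin lens f=21): x=-0.8000 theta=-38/105 (≈-0.3619)
After 3 (propagate distance d=29): x=-1186/105 (≈-11.2952) theta=-38/105 (≈-0.3619)
After 4 (thin lens f=58): x=-1186/105 (≈-11.2952) theta=-509/3045 (≈-0.1672)
After 5 (propagate distance d=36 (to screen)): x=-52718/3045 (≈-17.3130) theta=-509/3045 (≈-0.1672)
|theta_initial|=0.4000 |theta_final|=509/3045 (≈0.1672) -> not increased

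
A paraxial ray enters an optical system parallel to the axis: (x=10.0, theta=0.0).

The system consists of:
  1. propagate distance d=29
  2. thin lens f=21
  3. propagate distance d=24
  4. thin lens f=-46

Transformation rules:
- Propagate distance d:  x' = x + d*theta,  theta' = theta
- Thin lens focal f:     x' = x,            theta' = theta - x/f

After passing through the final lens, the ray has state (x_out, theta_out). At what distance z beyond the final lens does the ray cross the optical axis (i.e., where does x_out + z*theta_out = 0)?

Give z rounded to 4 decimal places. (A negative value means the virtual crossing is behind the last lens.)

Answer: -2.8163

Derivation:
Initial: x=10.0000 theta=0.0000
After 1 (propagate distance d=29): x=10.0000 theta=0.0000
After 2 (thin lens f=21): x=10.0000 theta=-10/21 (≈-0.4762)
After 3 (propagate distance d=24): x=-10/7 (≈-1.4286) theta=-10/21 (≈-0.4762)
After 4 (thin lens f=-46): x=-10/7 (≈-1.4286) theta=-35/69 (≈-0.5072)
z_focus = -x_out/theta_out = -(-10/7)/(-35/69) = -138/49 ≈ -2.8163
Rounded to 4 decimal places: z = -2.8163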